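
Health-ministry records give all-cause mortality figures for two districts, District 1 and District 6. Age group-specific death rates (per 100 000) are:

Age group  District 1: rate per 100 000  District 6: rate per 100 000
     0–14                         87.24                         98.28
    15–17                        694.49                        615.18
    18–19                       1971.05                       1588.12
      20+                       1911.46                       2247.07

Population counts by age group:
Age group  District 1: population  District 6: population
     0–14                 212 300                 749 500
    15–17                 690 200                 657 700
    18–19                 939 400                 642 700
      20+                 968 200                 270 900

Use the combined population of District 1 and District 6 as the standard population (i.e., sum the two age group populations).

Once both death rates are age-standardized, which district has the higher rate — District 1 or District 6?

District 1

Combined standard total = 5 130 900; weights = 0.1875, 0.2627, 0.3083, 0.2415.
District 1: 0.1875×87.24 + 0.2627×694.49 + 0.3083×1971.05 + 0.2415×1911.46 = 1268.1788 per 100 000.
District 6: 0.1875×98.28 + 0.2627×615.18 + 0.3083×1588.12 + 0.2415×2247.07 = 1212.3869 per 100 000.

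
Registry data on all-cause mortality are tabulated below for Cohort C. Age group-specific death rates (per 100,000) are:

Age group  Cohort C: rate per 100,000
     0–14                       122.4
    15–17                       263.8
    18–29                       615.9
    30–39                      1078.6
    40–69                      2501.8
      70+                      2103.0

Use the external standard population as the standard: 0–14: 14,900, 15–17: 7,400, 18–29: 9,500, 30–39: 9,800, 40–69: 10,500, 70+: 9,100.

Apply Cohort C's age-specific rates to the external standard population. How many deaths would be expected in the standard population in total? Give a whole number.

656

Expected deaths = Σ (standard pop × age-specific rate ÷ 100,000)
= 14,900×122.4/100,000 + 7,400×263.8/100,000 + 9,500×615.9/100,000 + 9,800×1078.6/100,000 + 10,500×2501.8/100,000 + 9,100×2103.0/100,000
= 18.24 + 19.52 + 58.51 + 105.70 + 262.69 + 191.37 = 656.03.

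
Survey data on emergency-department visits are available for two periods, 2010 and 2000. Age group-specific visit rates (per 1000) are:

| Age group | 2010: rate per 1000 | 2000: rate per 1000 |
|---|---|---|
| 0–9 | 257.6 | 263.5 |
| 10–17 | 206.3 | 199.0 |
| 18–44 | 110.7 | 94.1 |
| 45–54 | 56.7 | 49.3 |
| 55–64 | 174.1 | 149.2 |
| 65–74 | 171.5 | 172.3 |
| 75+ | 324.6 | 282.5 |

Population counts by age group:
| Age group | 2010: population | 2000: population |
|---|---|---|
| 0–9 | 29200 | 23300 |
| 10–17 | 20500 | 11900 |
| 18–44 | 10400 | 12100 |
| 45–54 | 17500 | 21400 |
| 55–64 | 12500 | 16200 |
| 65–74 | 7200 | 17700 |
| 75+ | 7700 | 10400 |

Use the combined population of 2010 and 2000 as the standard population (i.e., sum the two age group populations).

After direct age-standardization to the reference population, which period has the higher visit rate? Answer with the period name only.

Combined standard total = 218000; weights = 0.2408, 0.1486, 0.1032, 0.1784, 0.1317, 0.1142, 0.0830.
2010: 0.2408×257.6 + 0.1486×206.3 + 0.1032×110.7 + 0.1784×56.7 + 0.1317×174.1 + 0.1142×171.5 + 0.0830×324.6 = 183.7008 per 1000.
2000: 0.2408×263.5 + 0.1486×199.0 + 0.1032×94.1 + 0.1784×49.3 + 0.1317×149.2 + 0.1142×172.3 + 0.0830×282.5 = 174.3208 per 1000.

2010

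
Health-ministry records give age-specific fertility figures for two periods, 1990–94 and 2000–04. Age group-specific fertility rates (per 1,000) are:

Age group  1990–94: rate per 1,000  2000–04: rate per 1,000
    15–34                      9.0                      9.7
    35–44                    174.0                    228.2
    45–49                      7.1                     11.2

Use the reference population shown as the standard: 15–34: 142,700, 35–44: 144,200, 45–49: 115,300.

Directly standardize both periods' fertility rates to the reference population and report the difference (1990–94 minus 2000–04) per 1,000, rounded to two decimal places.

-20.86

Standard total = 402,200; weights = 0.3548, 0.3585, 0.2867.
1990–94: 0.3548×9.0 + 0.3585×174.0 + 0.2867×7.1 = 67.6125 per 1,000.
2000–04: 0.3548×9.7 + 0.3585×228.2 + 0.2867×11.2 = 88.4684 per 1,000.
Difference = 67.6125 − 88.4684 = -20.8559.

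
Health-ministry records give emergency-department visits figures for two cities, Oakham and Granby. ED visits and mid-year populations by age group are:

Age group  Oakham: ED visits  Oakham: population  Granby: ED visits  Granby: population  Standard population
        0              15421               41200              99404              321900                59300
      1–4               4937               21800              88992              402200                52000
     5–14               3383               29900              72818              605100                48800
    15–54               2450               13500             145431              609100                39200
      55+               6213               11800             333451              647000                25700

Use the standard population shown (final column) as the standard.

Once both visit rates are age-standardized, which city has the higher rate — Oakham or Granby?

Oakham

Age-specific rates per 1000 for Oakham: 374.296, 226.468, 113.144, 181.481, 526.525.
For Granby: 308.804, 221.263, 120.340, 238.764, 515.380.
Standard total = 225000; weights = 0.2636, 0.2311, 0.2169, 0.1742, 0.1142.
Oakham: 0.2636×374.296 + 0.2311×226.468 + 0.2169×113.144 + 0.1742×181.481 + 0.1142×526.525 = 267.2857 per 1000.
Granby: 0.2636×308.804 + 0.2311×221.263 + 0.2169×120.340 + 0.1742×238.764 + 0.1142×515.380 = 259.0897 per 1000.
The crude rates (274.15 vs 286.27) would put Granby higher, but that reflects its age composition; once standardized to a common age structure, Oakham has the higher underlying rate.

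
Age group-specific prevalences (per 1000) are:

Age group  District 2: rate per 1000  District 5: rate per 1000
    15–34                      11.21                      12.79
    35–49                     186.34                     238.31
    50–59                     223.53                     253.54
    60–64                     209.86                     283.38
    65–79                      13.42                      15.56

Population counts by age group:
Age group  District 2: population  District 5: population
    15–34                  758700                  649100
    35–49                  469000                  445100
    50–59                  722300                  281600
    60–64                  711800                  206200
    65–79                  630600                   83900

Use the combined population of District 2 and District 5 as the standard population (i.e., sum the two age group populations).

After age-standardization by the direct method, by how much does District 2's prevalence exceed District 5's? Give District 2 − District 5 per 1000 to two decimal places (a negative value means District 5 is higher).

-30.03

Combined standard total = 4958300; weights = 0.2839, 0.1844, 0.2025, 0.1851, 0.1441.
District 2: 0.2839×11.21 + 0.1844×186.34 + 0.2025×223.53 + 0.1851×209.86 + 0.1441×13.42 = 123.5820 per 1000.
District 5: 0.2839×12.79 + 0.1844×238.31 + 0.2025×253.54 + 0.1851×283.38 + 0.1441×15.56 = 153.6079 per 1000.
Difference = 123.5820 − 153.6079 = -30.0259.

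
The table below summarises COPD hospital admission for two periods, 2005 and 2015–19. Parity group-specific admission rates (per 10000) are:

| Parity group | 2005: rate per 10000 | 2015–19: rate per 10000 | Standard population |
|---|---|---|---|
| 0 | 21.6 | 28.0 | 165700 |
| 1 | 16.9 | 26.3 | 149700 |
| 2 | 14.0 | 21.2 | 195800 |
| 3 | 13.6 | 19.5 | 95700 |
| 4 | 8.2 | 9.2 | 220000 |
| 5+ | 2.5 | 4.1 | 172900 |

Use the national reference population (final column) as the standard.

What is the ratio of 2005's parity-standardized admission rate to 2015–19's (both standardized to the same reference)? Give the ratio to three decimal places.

Standard total = 999800; weights = 0.1657, 0.1497, 0.1958, 0.0957, 0.2200, 0.1729.
2005: 0.1657×21.6 + 0.1497×16.9 + 0.1958×14.0 + 0.0957×13.6 + 0.2200×8.2 + 0.1729×2.5 = 12.3905 per 10000.
2015–19: 0.1657×28.0 + 0.1497×26.3 + 0.1958×21.2 + 0.0957×19.5 + 0.2200×9.2 + 0.1729×4.1 = 17.3302 per 10000.
Ratio = 12.3905 ÷ 17.3302 = 0.71497.

0.715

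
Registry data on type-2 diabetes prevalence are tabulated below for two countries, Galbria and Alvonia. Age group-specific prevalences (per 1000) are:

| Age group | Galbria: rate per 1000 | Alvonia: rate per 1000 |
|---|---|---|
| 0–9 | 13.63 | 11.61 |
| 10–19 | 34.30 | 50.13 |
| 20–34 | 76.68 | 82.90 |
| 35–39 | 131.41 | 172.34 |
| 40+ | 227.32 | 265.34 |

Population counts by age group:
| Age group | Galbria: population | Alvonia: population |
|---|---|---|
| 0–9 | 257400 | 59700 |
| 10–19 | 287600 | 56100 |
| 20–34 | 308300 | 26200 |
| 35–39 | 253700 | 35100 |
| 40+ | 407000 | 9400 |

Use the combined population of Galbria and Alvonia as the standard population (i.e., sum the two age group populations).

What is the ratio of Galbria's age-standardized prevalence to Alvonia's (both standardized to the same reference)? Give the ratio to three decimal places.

0.835

Combined standard total = 1700500; weights = 0.1865, 0.2021, 0.1967, 0.1698, 0.2449.
Galbria: 0.1865×13.63 + 0.2021×34.30 + 0.1967×76.68 + 0.1698×131.41 + 0.2449×227.32 = 102.5391 per 1000.
Alvonia: 0.1865×11.61 + 0.2021×50.13 + 0.1967×82.90 + 0.1698×172.34 + 0.2449×265.34 = 122.8466 per 1000.
Ratio = 102.5391 ÷ 122.8466 = 0.83469.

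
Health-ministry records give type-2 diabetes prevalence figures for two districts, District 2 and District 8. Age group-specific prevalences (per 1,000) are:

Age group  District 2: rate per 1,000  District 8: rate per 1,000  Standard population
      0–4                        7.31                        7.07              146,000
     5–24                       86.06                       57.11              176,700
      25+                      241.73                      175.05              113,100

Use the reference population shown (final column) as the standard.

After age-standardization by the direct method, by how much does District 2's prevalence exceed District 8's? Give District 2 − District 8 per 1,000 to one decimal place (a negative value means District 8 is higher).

29.1

Standard total = 435,800; weights = 0.3350, 0.4055, 0.2595.
District 2: 0.3350×7.31 + 0.4055×86.06 + 0.2595×241.73 = 100.0774 per 1,000.
District 8: 0.3350×7.07 + 0.4055×57.11 + 0.2595×175.05 = 70.9539 per 1,000.
Difference = 100.0774 − 70.9539 = 29.1235.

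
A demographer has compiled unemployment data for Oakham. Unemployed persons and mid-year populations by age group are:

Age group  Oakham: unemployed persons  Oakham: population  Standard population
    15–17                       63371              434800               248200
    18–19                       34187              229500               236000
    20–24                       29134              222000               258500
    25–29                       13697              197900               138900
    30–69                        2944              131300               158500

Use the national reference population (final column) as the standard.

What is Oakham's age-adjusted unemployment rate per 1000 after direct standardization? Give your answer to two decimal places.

113.86

Age-specific rates per 1000 for Oakham: 145.747, 148.963, 131.234, 69.212, 22.422.
Standard total = 1040100; weights = 0.2386, 0.2269, 0.2485, 0.1335, 0.1524.
Standardized rate: 0.2386×145.747 + 0.2269×148.963 + 0.2485×131.234 + 0.1335×69.212 + 0.1524×22.422 = 113.8556 per 1000.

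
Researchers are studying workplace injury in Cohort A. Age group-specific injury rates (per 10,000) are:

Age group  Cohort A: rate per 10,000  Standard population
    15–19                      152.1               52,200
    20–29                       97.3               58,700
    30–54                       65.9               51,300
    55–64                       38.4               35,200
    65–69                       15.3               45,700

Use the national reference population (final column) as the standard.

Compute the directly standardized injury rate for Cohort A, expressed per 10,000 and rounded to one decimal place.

78.5

Standard total = 243,100; weights = 0.2147, 0.2415, 0.2110, 0.1448, 0.1880.
Standardized rate: 0.2147×152.1 + 0.2415×97.3 + 0.2110×65.9 + 0.1448×38.4 + 0.1880×15.3 = 78.4973 per 10,000.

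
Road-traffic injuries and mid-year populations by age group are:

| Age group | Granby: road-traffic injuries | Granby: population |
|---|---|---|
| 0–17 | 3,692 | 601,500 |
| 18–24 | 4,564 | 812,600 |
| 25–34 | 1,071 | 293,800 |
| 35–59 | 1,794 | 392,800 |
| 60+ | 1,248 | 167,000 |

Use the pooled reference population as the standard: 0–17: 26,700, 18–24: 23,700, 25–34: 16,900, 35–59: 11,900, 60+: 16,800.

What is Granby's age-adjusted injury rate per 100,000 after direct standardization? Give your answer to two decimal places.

560.94

Age-specific rates per 100,000 for Granby: 613.80, 561.65, 364.53, 456.72, 747.31.
Standard total = 96,000; weights = 0.2781, 0.2469, 0.1760, 0.1240, 0.1750.
Standardized rate: 0.2781×613.80 + 0.2469×561.65 + 0.1760×364.53 + 0.1240×456.72 + 0.1750×747.31 = 560.9371 per 100,000.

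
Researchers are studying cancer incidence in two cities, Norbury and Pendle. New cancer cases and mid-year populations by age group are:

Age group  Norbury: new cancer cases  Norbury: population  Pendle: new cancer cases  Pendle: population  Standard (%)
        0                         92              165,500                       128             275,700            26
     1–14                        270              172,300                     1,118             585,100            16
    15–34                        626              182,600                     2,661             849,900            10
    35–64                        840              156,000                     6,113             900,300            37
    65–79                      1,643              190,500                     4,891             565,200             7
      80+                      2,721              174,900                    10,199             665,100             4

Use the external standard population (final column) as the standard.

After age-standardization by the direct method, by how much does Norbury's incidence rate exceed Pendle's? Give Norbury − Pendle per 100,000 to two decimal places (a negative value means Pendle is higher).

Age-specific rates per 100,000 for Norbury: 55.59, 156.70, 342.83, 538.46, 862.47, 1555.75.
For Pendle: 46.43, 191.08, 313.10, 679.00, 865.36, 1533.45.
Standard weights: 0.26, 0.16, 0.10, 0.37, 0.07, 0.04.
Norbury: 0.2600×55.59 + 0.1600×156.70 + 0.1000×342.83 + 0.3700×538.46 + 0.0700×862.47 + 0.0400×1555.75 = 395.6416 per 100,000.
Pendle: 0.2600×46.43 + 0.1600×191.08 + 0.1000×313.10 + 0.3700×679.00 + 0.0700×865.36 + 0.0400×1533.45 = 447.0949 per 100,000.
Difference = 395.6416 − 447.0949 = -51.4532.

-51.45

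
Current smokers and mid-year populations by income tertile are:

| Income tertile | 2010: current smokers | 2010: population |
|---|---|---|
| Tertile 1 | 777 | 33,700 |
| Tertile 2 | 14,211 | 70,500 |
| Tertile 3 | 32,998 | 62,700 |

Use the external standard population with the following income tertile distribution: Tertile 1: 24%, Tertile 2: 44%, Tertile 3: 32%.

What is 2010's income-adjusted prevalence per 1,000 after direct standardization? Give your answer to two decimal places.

Income-specific rates per 1,000 for 2010: 23.056, 201.574, 526.284.
Standard weights: 0.24, 0.44, 0.32.
Standardized rate: 0.2400×23.056 + 0.4400×201.574 + 0.3200×526.284 = 262.6371 per 1,000.

262.64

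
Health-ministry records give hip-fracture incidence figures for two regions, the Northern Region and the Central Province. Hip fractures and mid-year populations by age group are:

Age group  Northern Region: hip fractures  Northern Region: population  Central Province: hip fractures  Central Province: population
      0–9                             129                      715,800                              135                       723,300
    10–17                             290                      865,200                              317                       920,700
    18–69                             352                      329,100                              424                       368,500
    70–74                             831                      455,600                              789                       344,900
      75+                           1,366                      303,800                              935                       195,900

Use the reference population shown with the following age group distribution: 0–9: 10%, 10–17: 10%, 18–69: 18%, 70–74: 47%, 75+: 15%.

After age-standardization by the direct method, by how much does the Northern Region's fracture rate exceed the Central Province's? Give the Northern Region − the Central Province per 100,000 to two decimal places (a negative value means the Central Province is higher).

Age-specific rates per 100,000 for the Northern Region: 18.02, 33.52, 106.96, 182.40, 449.64.
For the Central Province: 18.66, 34.43, 115.06, 228.76, 477.28.
Standard weights: 0.10, 0.10, 0.18, 0.47, 0.15.
The Northern Region: 0.1000×18.02 + 0.1000×33.52 + 0.1800×106.96 + 0.4700×182.40 + 0.1500×449.64 = 177.5787 per 100,000.
The Central Province: 0.1000×18.66 + 0.1000×34.43 + 0.1800×115.06 + 0.4700×228.76 + 0.1500×477.28 = 205.1312 per 100,000.
Difference = 177.5787 − 205.1312 = -27.5525.

-27.55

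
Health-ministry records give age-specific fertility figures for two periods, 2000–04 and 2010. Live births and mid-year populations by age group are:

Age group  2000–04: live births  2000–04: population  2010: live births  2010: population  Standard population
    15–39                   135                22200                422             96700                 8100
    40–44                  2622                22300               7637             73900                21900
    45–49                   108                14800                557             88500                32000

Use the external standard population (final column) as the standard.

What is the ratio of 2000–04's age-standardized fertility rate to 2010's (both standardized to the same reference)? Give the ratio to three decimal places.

1.143

Age-specific rates per 1000 for 2000–04: 6.081, 117.578, 7.297.
For 2010: 4.364, 103.342, 6.294.
Standard total = 62000; weights = 0.1306, 0.3532, 0.5161.
2000–04: 0.1306×6.081 + 0.3532×117.578 + 0.5161×7.297 = 46.0926 per 1000.
2010: 0.1306×4.364 + 0.3532×103.342 + 0.5161×6.294 = 40.3217 per 1000.
Ratio = 46.0926 ÷ 40.3217 = 1.14312.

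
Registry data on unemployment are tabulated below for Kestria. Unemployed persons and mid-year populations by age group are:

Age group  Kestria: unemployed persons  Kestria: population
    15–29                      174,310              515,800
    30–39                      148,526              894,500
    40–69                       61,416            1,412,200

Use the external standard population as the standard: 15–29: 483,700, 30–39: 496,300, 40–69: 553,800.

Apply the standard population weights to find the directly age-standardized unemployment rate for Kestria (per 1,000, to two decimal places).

176.00

Age-specific rates per 1,000 for Kestria: 337.941, 166.044, 43.490.
Standard total = 1,533,800; weights = 0.3154, 0.3236, 0.3611.
Standardized rate: 0.3154×337.941 + 0.3236×166.044 + 0.3611×43.490 = 176.0034 per 1,000.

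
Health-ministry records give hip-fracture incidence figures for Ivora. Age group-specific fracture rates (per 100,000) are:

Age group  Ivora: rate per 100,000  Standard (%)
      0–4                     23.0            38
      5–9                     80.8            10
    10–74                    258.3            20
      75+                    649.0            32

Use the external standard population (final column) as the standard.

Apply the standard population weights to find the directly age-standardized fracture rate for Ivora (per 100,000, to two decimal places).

Standard weights: 0.38, 0.10, 0.20, 0.32.
Standardized rate: 0.3800×23.0 + 0.1000×80.8 + 0.2000×258.3 + 0.3200×649.0 = 276.1600 per 100,000.

276.16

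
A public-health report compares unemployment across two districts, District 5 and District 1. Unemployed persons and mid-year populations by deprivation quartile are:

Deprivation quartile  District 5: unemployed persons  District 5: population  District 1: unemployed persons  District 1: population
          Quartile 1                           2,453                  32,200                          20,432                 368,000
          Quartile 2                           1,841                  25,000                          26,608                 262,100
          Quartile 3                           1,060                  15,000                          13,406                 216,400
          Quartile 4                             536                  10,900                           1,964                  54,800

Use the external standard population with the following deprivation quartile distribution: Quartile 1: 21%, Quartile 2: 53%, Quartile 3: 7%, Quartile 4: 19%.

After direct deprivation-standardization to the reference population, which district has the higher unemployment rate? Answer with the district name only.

Deprivation-specific rates per 1,000 for District 5: 76.180, 73.640, 70.667, 49.174.
For District 1: 55.522, 101.519, 61.950, 35.839.
Standard weights: 0.21, 0.53, 0.07, 0.19.
District 5: 0.2100×76.180 + 0.5300×73.640 + 0.0700×70.667 + 0.1900×49.174 = 69.3168 per 1,000.
District 1: 0.2100×55.522 + 0.5300×101.519 + 0.0700×61.950 + 0.1900×35.839 = 76.6104 per 1,000.
The crude rates (70.88 vs 69.24) would put District 5 higher, but that reflects its deprivation composition; once standardized to a common deprivation structure, District 1 has the higher underlying rate.

District 1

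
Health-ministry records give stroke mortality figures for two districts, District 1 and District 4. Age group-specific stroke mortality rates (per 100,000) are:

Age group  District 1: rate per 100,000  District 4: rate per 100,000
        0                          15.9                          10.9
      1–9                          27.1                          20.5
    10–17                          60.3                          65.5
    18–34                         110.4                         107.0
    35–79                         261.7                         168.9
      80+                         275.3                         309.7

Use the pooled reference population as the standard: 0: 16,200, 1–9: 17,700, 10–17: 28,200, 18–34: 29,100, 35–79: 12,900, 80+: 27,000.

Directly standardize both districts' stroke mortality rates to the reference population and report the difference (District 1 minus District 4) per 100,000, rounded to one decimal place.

3.2

Standard total = 131,100; weights = 0.1236, 0.1350, 0.2151, 0.2220, 0.0984, 0.2059.
District 1: 0.1236×15.9 + 0.1350×27.1 + 0.2151×60.3 + 0.2220×110.4 + 0.0984×261.7 + 0.2059×275.3 = 125.5483 per 100,000.
District 4: 0.1236×10.9 + 0.1350×20.5 + 0.2151×65.5 + 0.2220×107.0 + 0.0984×168.9 + 0.2059×309.7 = 122.3565 per 100,000.
Difference = 125.5483 − 122.3565 = 3.1918.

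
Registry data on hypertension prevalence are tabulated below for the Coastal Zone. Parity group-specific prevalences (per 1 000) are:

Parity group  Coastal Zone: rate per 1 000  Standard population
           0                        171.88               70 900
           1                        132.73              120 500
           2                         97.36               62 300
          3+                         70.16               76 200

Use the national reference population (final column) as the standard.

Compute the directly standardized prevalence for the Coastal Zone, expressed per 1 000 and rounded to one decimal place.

Standard total = 329 900; weights = 0.2149, 0.3653, 0.1888, 0.2310.
Standardized rate: 0.2149×171.88 + 0.3653×132.73 + 0.1888×97.36 + 0.2310×70.16 = 120.0121 per 1 000.

120.0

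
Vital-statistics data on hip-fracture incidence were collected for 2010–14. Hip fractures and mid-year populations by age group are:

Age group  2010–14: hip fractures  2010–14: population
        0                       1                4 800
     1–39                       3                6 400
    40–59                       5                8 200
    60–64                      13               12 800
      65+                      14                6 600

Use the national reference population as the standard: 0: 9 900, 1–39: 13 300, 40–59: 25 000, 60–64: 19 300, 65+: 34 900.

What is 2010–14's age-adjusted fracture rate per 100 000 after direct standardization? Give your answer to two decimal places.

114.43

Age-specific rates per 100 000 for 2010–14: 20.83, 46.88, 60.98, 101.56, 212.12.
Standard total = 102 400; weights = 0.0967, 0.1299, 0.2441, 0.1885, 0.3408.
Standardized rate: 0.0967×20.83 + 0.1299×46.88 + 0.2441×60.98 + 0.1885×101.56 + 0.3408×212.12 = 114.4264 per 100 000.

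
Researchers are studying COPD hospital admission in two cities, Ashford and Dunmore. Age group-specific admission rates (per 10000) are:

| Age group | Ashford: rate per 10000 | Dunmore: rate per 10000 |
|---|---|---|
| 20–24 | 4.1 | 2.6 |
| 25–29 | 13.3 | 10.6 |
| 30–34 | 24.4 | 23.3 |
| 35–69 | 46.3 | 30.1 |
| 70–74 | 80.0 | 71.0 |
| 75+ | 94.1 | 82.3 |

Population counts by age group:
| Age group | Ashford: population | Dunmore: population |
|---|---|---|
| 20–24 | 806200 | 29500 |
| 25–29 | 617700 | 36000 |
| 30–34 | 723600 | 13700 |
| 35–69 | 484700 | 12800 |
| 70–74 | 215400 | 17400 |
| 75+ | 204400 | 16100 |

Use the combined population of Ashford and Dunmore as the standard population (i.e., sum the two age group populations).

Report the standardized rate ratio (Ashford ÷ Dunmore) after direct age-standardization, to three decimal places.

Combined standard total = 3177500; weights = 0.2630, 0.2057, 0.2320, 0.1566, 0.0733, 0.0694.
Ashford: 0.2630×4.1 + 0.2057×13.3 + 0.2320×24.4 + 0.1566×46.3 + 0.0733×80.0 + 0.0694×94.1 = 29.1166 per 10000.
Dunmore: 0.2630×2.6 + 0.2057×10.6 + 0.2320×23.3 + 0.1566×30.1 + 0.0733×71.0 + 0.0694×82.3 = 23.8967 per 10000.
Ratio = 29.1166 ÷ 23.8967 = 1.21844.

1.218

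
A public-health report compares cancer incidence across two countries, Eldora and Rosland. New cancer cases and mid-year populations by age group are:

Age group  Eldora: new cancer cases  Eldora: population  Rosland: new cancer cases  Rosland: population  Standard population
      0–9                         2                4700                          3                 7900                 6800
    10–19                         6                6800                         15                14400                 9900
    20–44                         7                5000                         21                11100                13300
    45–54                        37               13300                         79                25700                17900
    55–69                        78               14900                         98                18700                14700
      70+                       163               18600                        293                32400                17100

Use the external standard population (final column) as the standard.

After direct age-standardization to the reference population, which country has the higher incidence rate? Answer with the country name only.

Age-specific rates per 100000 for Eldora: 42.55, 88.24, 140.00, 278.20, 523.49, 876.34.
For Rosland: 37.97, 104.17, 189.19, 307.39, 524.06, 904.32.
Standard total = 79700; weights = 0.0853, 0.1242, 0.1669, 0.2246, 0.1844, 0.2146.
Eldora: 0.0853×42.55 + 0.1242×88.24 + 0.1669×140.00 + 0.2246×278.20 + 0.1844×523.49 + 0.2146×876.34 = 385.0110 per 100000.
Rosland: 0.0853×37.97 + 0.1242×104.17 + 0.1669×189.19 + 0.2246×307.39 + 0.1844×524.06 + 0.2146×904.32 = 407.4738 per 100000.
The crude rates (462.88 vs 461.89) would put Eldora higher, but that reflects its age composition; once standardized to a common age structure, Rosland has the higher underlying rate.

Rosland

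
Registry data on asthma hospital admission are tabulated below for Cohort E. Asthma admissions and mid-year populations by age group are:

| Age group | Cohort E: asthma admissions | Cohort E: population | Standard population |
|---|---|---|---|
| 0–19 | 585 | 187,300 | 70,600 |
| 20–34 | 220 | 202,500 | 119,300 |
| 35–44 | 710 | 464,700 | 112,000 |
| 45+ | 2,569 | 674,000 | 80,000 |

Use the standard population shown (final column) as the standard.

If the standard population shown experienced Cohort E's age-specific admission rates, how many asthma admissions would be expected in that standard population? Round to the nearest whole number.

826

Age-specific rates per 10,000 for Cohort E: 31.23, 10.86, 15.28, 38.12.
Expected asthma admissions = Σ (standard pop × age-specific rate ÷ 10,000)
= 70,600×31.23/10,000 + 119,300×10.86/10,000 + 112,000×15.28/10,000 + 80,000×38.12/10,000
= 220.51 + 129.61 + 171.12 + 304.93 = 826.16.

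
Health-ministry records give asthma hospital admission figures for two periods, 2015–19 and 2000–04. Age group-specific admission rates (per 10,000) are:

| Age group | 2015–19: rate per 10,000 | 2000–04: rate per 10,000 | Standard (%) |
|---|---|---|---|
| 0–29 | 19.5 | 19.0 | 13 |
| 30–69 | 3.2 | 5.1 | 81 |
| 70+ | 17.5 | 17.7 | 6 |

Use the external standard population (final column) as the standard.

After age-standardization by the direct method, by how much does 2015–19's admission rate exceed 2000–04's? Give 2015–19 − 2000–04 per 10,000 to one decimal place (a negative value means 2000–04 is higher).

-1.5

Standard weights: 0.13, 0.81, 0.06.
2015–19: 0.1300×19.5 + 0.8100×3.2 + 0.0600×17.5 = 6.1770 per 10,000.
2000–04: 0.1300×19.0 + 0.8100×5.1 + 0.0600×17.7 = 7.6630 per 10,000.
Difference = 6.1770 − 7.6630 = -1.4860.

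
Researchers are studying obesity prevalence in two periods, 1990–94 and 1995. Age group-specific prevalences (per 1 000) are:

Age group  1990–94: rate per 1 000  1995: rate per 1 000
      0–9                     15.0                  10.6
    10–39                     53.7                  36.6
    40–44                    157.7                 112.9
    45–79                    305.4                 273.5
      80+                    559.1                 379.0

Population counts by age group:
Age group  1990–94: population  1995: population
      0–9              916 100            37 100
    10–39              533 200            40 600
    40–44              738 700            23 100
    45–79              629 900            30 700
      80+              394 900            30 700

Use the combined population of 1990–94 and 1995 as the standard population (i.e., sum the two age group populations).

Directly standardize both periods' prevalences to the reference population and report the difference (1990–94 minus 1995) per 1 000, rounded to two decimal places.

43.22

Combined standard total = 3 375 000; weights = 0.2824, 0.1700, 0.2257, 0.1957, 0.1261.
1990–94: 0.2824×15.0 + 0.1700×53.7 + 0.2257×157.7 + 0.1957×305.4 + 0.1261×559.1 = 179.2436 per 1 000.
1995: 0.2824×10.6 + 0.1700×36.6 + 0.2257×112.9 + 0.1957×273.5 + 0.1261×379.0 = 136.0263 per 1 000.
Difference = 179.2436 − 136.0263 = 43.2173.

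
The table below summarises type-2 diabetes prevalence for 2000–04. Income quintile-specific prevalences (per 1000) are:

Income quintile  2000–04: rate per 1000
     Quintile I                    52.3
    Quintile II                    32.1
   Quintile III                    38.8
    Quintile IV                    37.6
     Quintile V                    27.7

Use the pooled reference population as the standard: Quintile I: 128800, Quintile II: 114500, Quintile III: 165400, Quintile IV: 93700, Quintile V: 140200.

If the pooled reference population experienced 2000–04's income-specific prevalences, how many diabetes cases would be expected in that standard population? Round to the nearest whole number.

24236

Expected diabetes cases = Σ (standard pop × income-specific rate ÷ 1000)
= 128800×52.3/1000 + 114500×32.1/1000 + 165400×38.8/1000 + 93700×37.6/1000 + 140200×27.7/1000
= 6736.24 + 3675.45 + 6417.52 + 3523.12 + 3883.54 = 24235.87.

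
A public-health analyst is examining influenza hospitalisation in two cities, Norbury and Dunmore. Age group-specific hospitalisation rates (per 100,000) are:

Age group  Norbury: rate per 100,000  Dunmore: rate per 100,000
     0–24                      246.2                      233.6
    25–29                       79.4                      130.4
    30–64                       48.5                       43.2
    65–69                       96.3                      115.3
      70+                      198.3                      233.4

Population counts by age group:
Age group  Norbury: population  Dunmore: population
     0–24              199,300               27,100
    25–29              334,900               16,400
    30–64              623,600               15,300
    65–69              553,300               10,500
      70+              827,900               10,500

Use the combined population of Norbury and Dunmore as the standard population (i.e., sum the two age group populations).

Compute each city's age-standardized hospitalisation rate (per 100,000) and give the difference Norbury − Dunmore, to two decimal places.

-19.79

Combined standard total = 2,618,800; weights = 0.0865, 0.1341, 0.2440, 0.2153, 0.3201.
Norbury: 0.0865×246.2 + 0.1341×79.4 + 0.2440×48.5 + 0.2153×96.3 + 0.3201×198.3 = 127.9854 per 100,000.
Dunmore: 0.0865×233.6 + 0.1341×130.4 + 0.2440×43.2 + 0.2153×115.3 + 0.3201×233.4 = 147.7722 per 100,000.
Difference = 127.9854 − 147.7722 = -19.7867.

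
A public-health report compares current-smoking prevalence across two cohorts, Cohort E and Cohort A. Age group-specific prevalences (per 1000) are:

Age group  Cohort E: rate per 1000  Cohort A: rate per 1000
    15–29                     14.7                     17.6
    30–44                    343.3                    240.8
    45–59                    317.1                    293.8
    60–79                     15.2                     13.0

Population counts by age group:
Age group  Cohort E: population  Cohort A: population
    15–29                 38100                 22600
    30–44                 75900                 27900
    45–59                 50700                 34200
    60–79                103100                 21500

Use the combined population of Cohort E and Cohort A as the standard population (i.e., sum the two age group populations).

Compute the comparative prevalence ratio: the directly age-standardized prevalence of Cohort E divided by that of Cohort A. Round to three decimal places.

1.242

Combined standard total = 374000; weights = 0.1623, 0.2775, 0.2270, 0.3332.
Cohort E: 0.1623×14.7 + 0.2775×343.3 + 0.2270×317.1 + 0.3332×15.2 = 174.7127 per 1000.
Cohort A: 0.1623×17.6 + 0.2775×240.8 + 0.2270×293.8 + 0.3332×13.0 = 140.7133 per 1000.
Ratio = 174.7127 ÷ 140.7133 = 1.24162.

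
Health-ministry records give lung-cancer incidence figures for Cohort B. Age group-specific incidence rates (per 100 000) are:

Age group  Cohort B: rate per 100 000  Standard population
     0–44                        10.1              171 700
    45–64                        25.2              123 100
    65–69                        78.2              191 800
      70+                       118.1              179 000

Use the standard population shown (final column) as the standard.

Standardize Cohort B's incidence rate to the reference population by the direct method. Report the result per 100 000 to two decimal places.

Standard total = 665 600; weights = 0.2580, 0.1849, 0.2882, 0.2689.
Standardized rate: 0.2580×10.1 + 0.1849×25.2 + 0.2882×78.2 + 0.2689×118.1 = 61.5609 per 100 000.

61.56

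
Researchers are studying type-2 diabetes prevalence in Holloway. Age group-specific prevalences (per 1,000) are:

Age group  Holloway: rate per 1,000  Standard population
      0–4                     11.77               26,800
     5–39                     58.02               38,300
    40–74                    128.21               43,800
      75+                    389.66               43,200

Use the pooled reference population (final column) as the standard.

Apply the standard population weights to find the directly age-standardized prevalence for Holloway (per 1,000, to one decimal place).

164.3

Standard total = 152,100; weights = 0.1762, 0.2518, 0.2880, 0.2840.
Standardized rate: 0.1762×11.77 + 0.2518×58.02 + 0.2880×128.21 + 0.2840×389.66 = 164.2769 per 1,000.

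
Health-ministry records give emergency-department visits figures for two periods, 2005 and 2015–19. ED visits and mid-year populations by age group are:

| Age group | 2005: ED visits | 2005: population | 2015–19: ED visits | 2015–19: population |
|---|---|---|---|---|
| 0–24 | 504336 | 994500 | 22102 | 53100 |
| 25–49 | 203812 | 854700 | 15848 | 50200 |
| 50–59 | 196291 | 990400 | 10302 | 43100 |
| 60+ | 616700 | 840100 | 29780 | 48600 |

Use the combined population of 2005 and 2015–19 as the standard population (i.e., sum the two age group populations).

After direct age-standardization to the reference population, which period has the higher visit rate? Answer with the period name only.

Age-specific rates per 1000 for 2005: 507.125, 238.460, 198.194, 734.079.
For 2015–19: 416.234, 315.697, 239.026, 612.757.
Combined standard total = 3874700; weights = 0.2704, 0.2335, 0.2667, 0.2294.
2005: 0.2704×507.125 + 0.2335×238.460 + 0.2667×198.194 + 0.2294×734.079 = 414.0337 per 1000.
2015–19: 0.2704×416.234 + 0.2335×315.697 + 0.2667×239.026 + 0.2294×612.757 = 390.5621 per 1000.

2005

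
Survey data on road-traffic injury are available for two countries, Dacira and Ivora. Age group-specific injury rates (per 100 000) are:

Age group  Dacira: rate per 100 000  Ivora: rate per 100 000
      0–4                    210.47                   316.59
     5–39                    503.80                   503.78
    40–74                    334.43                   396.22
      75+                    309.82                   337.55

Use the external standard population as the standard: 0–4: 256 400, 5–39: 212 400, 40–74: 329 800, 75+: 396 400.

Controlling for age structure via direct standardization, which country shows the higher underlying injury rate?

Ivora

Standard total = 1 195 000; weights = 0.2146, 0.1777, 0.2760, 0.3317.
Dacira: 0.2146×210.47 + 0.1777×503.80 + 0.2760×334.43 + 0.3317×309.82 = 329.7735 per 100 000.
Ivora: 0.2146×316.59 + 0.1777×503.78 + 0.2760×396.22 + 0.3317×337.55 = 378.7906 per 100 000.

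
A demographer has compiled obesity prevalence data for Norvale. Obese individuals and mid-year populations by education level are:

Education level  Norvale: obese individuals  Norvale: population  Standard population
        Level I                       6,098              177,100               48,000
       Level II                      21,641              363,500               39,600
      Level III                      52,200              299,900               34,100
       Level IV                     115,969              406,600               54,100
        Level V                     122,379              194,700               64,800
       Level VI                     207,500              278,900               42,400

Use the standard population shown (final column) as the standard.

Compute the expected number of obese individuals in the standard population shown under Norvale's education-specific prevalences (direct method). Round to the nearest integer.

Education-specific rates per 1,000 for Norvale: 34.433, 59.535, 174.058, 285.216, 628.552, 743.994.
Expected obese individuals = Σ (standard pop × education-specific rate ÷ 1,000)
= 48,000×34.433/1,000 + 39,600×59.535/1,000 + 34,100×174.058/1,000 + 54,100×285.216/1,000 + 64,800×628.552/1,000 + 42,400×743.994/1,000
= 1652.76 + 2357.59 + 5935.38 + 15430.21 + 40730.14 + 31545.36 = 97651.44.

97651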